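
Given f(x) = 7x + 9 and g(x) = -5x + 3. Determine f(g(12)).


g(12) = -57
f(-57) = -390

-390


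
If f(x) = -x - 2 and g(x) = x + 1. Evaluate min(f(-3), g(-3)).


f(-3) = 1
g(-3) = -2
min = -2

-2


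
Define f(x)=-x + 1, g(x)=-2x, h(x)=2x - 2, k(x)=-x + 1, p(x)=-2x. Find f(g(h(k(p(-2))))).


p(-2) = 4
k(4) = -3
h(-3) = -8
g(-8) = 16
f(16) = -15

-15


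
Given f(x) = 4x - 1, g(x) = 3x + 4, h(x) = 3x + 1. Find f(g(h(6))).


h(6) = 19
g(19) = 61
f(61) = 243

243


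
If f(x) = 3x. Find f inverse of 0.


Solve 3x = 0
x = (0) / 3 = 0

0


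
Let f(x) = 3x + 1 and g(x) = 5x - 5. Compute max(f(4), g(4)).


f(4) = 13
g(4) = 15
max = 15

15


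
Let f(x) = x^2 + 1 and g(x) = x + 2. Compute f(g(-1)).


g(-1) = 1
f(1) = 1*(1)^2 + 1 = 2

2


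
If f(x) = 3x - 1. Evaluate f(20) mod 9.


5


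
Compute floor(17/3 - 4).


17/3 = 5.6667
5.6667 - 4 = 1.6667
floor(1.6667) = 1

1


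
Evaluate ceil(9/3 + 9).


9/3 = 3
3 + 9 = 12
ceil(12) = 12

12


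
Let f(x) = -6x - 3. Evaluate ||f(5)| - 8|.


f(5) = -33
|-33| = 33
|33 - 8| = 25

25


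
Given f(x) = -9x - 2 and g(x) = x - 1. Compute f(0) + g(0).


f(0) = -2
g(0) = -1
Sum = -3

-3


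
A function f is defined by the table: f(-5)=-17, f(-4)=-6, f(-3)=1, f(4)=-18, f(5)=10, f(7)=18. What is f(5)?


Reading from the table at x = 5

10


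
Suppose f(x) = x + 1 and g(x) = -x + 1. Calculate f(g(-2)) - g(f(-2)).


f(g(-2)) = 4
g(f(-2)) = 2
Difference = 2

2


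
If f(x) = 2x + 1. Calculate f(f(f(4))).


f(4) = 9
f(9) = 19
f(19) = 39

39


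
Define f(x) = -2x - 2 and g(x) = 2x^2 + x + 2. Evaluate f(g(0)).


g(0) = 2
f(2) = -6

-6


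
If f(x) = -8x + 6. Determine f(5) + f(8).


f(5) = -34
f(8) = -58
Sum = -92

-92


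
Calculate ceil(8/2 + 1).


5


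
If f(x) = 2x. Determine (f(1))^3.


f(1) = 2
(2)^3 = 8

8


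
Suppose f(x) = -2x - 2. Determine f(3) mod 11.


3


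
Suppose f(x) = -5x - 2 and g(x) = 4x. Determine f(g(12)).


g(12) = 48
f(48) = -242

-242


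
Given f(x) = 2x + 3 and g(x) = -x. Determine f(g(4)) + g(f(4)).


f(g(4)) = -5
g(f(4)) = -11
Sum = -16

-16


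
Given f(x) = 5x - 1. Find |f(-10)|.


f(-10) = -51
|-51| = 51

51


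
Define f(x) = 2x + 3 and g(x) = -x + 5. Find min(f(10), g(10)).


f(10) = 23
g(10) = -5
min = -5

-5


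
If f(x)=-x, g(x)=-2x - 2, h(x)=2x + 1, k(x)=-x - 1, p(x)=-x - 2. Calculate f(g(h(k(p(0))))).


p(0) = -2
k(-2) = 1
h(1) = 3
g(3) = -8
f(-8) = 8

8


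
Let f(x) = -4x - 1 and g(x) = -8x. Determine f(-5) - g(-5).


f(-5) = 19
g(-5) = 40
Difference = -21

-21


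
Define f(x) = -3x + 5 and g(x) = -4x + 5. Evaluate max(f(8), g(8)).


f(8) = -19
g(8) = -27
max = -19

-19


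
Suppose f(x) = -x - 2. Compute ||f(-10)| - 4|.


f(-10) = 8
|8| = 8
|8 - 4| = 4

4


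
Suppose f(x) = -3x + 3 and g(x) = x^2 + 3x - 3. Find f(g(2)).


g(2) = 7
f(7) = -18

-18


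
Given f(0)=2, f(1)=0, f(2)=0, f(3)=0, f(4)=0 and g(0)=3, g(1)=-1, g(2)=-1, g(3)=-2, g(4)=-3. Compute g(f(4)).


3


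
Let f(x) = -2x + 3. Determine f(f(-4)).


f(-4) = 11
f(11) = -19

-19


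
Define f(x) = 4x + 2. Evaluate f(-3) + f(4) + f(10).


f(-3) = -10
f(4) = 18
f(10) = 42
Sum = 50

50


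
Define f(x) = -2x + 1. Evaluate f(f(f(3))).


f(3) = -5
f(-5) = 11
f(11) = -21

-21


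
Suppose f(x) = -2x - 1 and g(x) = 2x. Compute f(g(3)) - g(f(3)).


f(g(3)) = -13
g(f(3)) = -14
Difference = 1

1


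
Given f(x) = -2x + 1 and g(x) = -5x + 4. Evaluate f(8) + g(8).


f(8) = -15
g(8) = -36
Sum = -51

-51


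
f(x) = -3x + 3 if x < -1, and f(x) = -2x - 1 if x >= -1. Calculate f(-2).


-2 satisfies x < -1
f(-2) = 9

9


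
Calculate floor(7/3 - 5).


-3


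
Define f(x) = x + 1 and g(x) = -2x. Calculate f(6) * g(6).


f(6) = 7
g(6) = -12
Product = -84

-84


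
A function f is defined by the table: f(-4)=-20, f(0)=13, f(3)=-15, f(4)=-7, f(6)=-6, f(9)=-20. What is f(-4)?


Reading from the table at x = -4

-20


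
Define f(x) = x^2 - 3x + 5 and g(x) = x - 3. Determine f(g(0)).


g(0) = -3
f(-3) = 1*(-3)^2 - 3*(-3) + 5 = 23

23


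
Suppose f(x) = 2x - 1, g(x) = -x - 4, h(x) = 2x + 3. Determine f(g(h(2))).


h(2) = 7
g(7) = -11
f(-11) = -23

-23


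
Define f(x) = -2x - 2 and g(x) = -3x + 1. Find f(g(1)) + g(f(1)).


15


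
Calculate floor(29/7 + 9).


13


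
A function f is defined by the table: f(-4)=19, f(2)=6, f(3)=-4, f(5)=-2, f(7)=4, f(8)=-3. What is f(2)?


Reading from the table at x = 2

6


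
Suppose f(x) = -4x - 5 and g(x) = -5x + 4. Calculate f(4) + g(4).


f(4) = -21
g(4) = -16
Sum = -37

-37


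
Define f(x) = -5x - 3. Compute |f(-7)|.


f(-7) = 32
|32| = 32

32


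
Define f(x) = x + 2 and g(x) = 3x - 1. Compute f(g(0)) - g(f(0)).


-4


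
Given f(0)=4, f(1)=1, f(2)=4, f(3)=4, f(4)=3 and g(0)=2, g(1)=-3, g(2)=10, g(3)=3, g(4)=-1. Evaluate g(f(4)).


f(4) = 3
g(3) = 3

3


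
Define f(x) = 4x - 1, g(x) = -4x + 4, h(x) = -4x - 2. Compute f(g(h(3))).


h(3) = -14
g(-14) = 60
f(60) = 239

239


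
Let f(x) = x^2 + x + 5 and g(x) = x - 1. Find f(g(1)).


g(1) = 0
f(0) = 1*(0)^2 + 1*(0) + 5 = 5

5


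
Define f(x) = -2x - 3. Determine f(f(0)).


f(0) = -3
f(-3) = 3

3


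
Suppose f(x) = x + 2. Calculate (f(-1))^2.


f(-1) = 1
(1)^2 = 1

1


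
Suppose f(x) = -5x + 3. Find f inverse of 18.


Solve -5x + 3 = 18
x = (18 - 3) / (-5) = -3

-3


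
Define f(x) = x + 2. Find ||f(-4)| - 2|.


f(-4) = -2
|-2| = 2
|2 - 2| = 0

0


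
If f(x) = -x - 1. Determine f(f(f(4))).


f(4) = -5
f(-5) = 4
f(4) = -5

-5


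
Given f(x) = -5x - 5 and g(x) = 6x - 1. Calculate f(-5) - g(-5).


f(-5) = 20
g(-5) = -31
Difference = 51

51


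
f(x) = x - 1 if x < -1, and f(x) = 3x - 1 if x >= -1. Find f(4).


4 satisfies x >= -1
f(4) = 11

11


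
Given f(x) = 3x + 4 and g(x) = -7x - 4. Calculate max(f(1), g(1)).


f(1) = 7
g(1) = -11
max = 7

7


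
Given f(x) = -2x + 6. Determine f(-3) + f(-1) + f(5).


f(-3) = 12
f(-1) = 8
f(5) = -4
Sum = 16

16


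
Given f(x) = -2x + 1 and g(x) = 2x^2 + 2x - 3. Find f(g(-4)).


g(-4) = 21
f(21) = -41

-41


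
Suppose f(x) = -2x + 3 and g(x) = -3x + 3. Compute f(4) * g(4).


f(4) = -5
g(4) = -9
Product = 45

45


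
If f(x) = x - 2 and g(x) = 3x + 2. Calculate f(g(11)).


g(11) = 35
f(35) = 33

33


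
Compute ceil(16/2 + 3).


16/2 = 8
8 + 3 = 11
ceil(11) = 11

11


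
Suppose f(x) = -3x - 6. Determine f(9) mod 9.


3


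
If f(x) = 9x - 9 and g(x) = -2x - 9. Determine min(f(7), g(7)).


f(7) = 54
g(7) = -23
min = -23

-23


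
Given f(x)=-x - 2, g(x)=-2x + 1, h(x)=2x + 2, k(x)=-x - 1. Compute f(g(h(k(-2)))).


k(-2) = 1
h(1) = 4
g(4) = -7
f(-7) = 5

5


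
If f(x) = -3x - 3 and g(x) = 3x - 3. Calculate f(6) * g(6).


f(6) = -21
g(6) = 15
Product = -315

-315


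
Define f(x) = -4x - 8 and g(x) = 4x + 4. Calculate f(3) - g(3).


-36


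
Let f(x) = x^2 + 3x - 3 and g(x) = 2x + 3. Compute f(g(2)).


g(2) = 7
f(7) = 1*(7)^2 + 3*(7) - 3 = 67

67


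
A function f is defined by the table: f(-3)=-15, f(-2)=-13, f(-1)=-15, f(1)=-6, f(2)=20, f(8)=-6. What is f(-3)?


Reading from the table at x = -3

-15


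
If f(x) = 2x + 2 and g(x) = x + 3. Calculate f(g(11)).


30


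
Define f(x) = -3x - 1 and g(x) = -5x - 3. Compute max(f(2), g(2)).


f(2) = -7
g(2) = -13
max = -7

-7


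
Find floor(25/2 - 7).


25/2 = 12.5
12.5 - 7 = 5.5
floor(5.5) = 5

5


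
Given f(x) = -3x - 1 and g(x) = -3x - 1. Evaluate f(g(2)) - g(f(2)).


f(g(2)) = 20
g(f(2)) = 20
Difference = 0

0


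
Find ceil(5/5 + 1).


2


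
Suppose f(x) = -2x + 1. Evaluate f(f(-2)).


f(-2) = 5
f(5) = -9

-9


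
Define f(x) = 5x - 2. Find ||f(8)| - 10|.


f(8) = 38
|38| = 38
|38 - 10| = 28

28


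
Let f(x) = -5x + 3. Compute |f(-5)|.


28


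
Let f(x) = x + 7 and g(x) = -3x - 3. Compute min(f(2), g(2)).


f(2) = 9
g(2) = -9
min = -9

-9


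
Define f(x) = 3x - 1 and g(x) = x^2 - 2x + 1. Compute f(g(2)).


g(2) = 1
f(1) = 2

2


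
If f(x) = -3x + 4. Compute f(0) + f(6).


f(0) = 4
f(6) = -14
Sum = -10

-10


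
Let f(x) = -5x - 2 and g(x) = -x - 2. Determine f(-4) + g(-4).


f(-4) = 18
g(-4) = 2
Sum = 20

20


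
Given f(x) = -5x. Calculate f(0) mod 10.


f(0) = 0
0 mod 10 = 0

0


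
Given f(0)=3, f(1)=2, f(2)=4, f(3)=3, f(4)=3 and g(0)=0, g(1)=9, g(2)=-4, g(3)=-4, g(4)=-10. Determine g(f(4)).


-4


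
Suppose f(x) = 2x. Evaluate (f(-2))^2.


f(-2) = -4
(-4)^2 = 16

16


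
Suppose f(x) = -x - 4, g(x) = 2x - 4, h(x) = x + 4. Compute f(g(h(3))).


h(3) = 7
g(7) = 10
f(10) = -14

-14


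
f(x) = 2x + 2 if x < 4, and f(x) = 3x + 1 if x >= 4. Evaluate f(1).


4


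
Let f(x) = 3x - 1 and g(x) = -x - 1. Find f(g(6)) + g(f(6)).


f(g(6)) = -22
g(f(6)) = -18
Sum = -40

-40


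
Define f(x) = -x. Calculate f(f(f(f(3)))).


f(3) = -3
f(-3) = 3
f(3) = -3
f(-3) = 3

3


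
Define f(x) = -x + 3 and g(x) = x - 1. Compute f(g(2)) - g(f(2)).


2


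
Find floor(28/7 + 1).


28/7 = 4
4 + 1 = 5
floor(5) = 5

5


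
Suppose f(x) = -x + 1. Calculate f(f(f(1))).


0


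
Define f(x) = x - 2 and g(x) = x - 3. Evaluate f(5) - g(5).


f(5) = 3
g(5) = 2
Difference = 1

1


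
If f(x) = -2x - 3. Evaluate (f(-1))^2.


f(-1) = -1
(-1)^2 = 1

1


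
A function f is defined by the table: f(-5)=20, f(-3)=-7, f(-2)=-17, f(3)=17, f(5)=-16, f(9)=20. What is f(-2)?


Reading from the table at x = -2

-17


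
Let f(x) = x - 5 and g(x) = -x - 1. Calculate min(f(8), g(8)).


f(8) = 3
g(8) = -9
min = -9

-9


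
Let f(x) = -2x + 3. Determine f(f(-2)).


f(-2) = 7
f(7) = -11

-11


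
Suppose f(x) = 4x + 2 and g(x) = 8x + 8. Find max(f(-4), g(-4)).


-14


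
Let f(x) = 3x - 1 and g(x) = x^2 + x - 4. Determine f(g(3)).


g(3) = 8
f(8) = 23

23


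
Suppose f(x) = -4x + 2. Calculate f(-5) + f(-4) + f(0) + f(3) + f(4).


18


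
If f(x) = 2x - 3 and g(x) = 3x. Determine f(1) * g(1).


f(1) = -1
g(1) = 3
Product = -3

-3


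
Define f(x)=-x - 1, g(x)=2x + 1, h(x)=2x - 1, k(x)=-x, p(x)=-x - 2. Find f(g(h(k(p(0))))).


p(0) = -2
k(-2) = 2
h(2) = 3
g(3) = 7
f(7) = -8

-8


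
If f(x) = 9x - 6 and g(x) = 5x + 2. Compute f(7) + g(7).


f(7) = 57
g(7) = 37
Sum = 94

94


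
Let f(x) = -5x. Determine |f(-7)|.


f(-7) = 35
|35| = 35

35


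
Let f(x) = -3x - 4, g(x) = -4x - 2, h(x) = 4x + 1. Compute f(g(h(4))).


h(4) = 17
g(17) = -70
f(-70) = 206

206


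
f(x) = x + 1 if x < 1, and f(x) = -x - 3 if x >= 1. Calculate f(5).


-8


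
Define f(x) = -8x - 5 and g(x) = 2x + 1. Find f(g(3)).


g(3) = 7
f(7) = -61

-61


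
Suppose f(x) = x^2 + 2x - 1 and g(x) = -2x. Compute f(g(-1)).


7


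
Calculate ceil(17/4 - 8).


-3


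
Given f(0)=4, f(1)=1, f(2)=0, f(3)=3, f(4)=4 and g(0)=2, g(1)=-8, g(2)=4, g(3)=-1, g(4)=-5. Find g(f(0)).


f(0) = 4
g(4) = -5

-5


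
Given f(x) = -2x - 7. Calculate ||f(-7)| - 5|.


f(-7) = 7
|7| = 7
|7 - 5| = 2

2


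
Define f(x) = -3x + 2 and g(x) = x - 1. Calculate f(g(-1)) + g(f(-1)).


f(g(-1)) = 8
g(f(-1)) = 4
Sum = 12

12


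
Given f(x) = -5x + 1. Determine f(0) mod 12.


1


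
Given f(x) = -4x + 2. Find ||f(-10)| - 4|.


f(-10) = 42
|42| = 42
|42 - 4| = 38

38


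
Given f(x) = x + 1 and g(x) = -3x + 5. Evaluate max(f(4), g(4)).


f(4) = 5
g(4) = -7
max = 5

5


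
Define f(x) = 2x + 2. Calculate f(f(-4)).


-10


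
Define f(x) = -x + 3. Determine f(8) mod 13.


f(8) = -5
-5 mod 13 = 8

8


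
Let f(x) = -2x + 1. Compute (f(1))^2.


f(1) = -1
(-1)^2 = 1

1


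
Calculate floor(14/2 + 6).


14/2 = 7
7 + 6 = 13
floor(13) = 13

13


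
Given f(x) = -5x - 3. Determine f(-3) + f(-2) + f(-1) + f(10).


-32


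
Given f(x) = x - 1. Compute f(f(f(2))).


f(2) = 1
f(1) = 0
f(0) = -1

-1


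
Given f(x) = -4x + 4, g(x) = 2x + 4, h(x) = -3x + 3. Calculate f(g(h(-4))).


-132


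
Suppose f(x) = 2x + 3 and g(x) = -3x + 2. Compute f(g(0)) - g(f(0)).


f(g(0)) = 7
g(f(0)) = -7
Difference = 14

14


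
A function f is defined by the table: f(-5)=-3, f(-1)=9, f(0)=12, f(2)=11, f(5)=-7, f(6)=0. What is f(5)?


-7


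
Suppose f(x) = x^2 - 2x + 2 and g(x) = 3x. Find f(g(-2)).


g(-2) = -6
f(-6) = 1*(-6)^2 - 2*(-6) + 2 = 50

50


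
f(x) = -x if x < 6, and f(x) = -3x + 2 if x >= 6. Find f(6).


-16


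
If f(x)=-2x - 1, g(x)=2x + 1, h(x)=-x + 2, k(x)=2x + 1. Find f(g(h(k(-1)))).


k(-1) = -1
h(-1) = 3
g(3) = 7
f(7) = -15

-15


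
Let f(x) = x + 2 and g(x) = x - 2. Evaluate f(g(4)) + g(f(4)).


f(g(4)) = 4
g(f(4)) = 4
Sum = 8

8


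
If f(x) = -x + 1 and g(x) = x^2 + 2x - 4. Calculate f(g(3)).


g(3) = 11
f(11) = -10

-10


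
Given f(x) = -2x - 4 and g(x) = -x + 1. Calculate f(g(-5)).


g(-5) = 6
f(6) = -16

-16


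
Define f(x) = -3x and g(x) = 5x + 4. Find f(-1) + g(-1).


f(-1) = 3
g(-1) = -1
Sum = 2

2


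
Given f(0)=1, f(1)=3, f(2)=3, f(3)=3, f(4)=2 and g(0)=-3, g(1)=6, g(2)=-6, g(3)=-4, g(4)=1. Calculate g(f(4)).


f(4) = 2
g(2) = -6

-6


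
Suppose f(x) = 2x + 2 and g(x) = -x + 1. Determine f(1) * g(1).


f(1) = 4
g(1) = 0
Product = 0

0


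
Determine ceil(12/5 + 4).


7


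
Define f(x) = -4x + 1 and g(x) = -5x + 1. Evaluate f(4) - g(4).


f(4) = -15
g(4) = -19
Difference = 4

4


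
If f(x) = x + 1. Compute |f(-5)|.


f(-5) = -4
|-4| = 4

4


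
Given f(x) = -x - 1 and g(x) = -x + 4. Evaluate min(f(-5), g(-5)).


f(-5) = 4
g(-5) = 9
min = 4

4


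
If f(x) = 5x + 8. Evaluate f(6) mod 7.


f(6) = 38
38 mod 7 = 3

3


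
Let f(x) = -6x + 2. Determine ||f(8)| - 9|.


37


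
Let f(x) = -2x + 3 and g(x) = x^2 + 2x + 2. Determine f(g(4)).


g(4) = 26
f(26) = -49

-49


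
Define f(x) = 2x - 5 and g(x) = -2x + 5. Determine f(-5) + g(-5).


f(-5) = -15
g(-5) = 15
Sum = 0

0


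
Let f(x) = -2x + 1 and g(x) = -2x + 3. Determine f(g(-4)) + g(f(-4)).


f(g(-4)) = -21
g(f(-4)) = -15
Sum = -36

-36


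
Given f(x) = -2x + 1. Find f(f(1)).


f(1) = -1
f(-1) = 3

3


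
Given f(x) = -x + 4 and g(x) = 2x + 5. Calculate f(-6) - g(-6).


f(-6) = 10
g(-6) = -7
Difference = 17

17


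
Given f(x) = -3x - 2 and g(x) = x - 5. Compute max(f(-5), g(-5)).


13


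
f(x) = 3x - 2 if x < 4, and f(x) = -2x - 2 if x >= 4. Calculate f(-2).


-8


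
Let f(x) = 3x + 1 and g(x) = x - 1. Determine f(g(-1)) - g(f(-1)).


f(g(-1)) = -5
g(f(-1)) = -3
Difference = -2

-2


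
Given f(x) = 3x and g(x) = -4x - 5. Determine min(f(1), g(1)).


f(1) = 3
g(1) = -9
min = -9

-9


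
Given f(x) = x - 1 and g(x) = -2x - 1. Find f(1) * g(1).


f(1) = 0
g(1) = -3
Product = 0

0


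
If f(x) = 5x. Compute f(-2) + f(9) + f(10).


f(-2) = -10
f(9) = 45
f(10) = 50
Sum = 85

85


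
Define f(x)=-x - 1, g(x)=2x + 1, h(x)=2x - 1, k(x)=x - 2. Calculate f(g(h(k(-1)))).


12


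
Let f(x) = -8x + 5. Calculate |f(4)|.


f(4) = -27
|-27| = 27

27


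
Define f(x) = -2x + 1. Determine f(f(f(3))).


f(3) = -5
f(-5) = 11
f(11) = -21

-21


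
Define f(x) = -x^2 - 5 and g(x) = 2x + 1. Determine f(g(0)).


g(0) = 1
f(1) = (-1)*(1)^2 - 5 = -6

-6


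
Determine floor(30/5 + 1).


30/5 = 6
6 + 1 = 7
floor(7) = 7

7


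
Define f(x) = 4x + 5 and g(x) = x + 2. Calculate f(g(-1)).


g(-1) = 1
f(1) = 9

9


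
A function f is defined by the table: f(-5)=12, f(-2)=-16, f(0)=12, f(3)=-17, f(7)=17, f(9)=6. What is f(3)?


Reading from the table at x = 3

-17


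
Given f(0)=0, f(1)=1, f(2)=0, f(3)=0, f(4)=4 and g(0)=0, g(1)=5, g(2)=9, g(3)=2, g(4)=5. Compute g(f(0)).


0


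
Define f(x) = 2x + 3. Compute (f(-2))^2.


f(-2) = -1
(-1)^2 = 1

1


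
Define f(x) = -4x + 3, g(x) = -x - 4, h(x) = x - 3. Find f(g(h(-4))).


h(-4) = -7
g(-7) = 3
f(3) = -9

-9


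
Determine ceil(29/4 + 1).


29/4 = 7.25
7.25 + 1 = 8.25
ceil(8.25) = 9

9


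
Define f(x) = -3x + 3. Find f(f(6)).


48


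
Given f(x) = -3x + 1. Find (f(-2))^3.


f(-2) = 7
(7)^3 = 343

343


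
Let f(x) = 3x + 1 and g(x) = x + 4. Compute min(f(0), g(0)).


f(0) = 1
g(0) = 4
min = 1

1


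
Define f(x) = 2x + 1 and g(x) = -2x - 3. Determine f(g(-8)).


27


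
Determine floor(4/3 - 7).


4/3 = 1.3333
1.3333 - 7 = -5.6667
floor(-5.6667) = -6

-6


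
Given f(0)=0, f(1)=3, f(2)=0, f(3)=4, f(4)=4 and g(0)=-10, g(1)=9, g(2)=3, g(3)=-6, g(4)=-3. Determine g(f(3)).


-3


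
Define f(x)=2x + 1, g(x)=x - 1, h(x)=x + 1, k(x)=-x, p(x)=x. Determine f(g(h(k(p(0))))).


1


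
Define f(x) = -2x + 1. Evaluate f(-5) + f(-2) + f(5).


f(-5) = 11
f(-2) = 5
f(5) = -9
Sum = 7

7


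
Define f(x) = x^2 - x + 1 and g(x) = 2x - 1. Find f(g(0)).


g(0) = -1
f(-1) = 1*(-1)^2 - 1*(-1) + 1 = 3

3


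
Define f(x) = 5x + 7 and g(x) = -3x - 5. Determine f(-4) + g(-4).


f(-4) = -13
g(-4) = 7
Sum = -6

-6


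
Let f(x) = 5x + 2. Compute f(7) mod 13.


11


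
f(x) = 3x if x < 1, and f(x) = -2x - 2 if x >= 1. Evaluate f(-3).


-3 satisfies x < 1
f(-3) = -9

-9


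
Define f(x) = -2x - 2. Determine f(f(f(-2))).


10


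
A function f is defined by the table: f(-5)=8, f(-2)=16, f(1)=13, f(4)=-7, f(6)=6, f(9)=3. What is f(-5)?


Reading from the table at x = -5

8


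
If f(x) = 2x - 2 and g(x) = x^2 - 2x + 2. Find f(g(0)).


g(0) = 2
f(2) = 2

2


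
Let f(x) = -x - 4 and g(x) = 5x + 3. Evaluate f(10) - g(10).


-67


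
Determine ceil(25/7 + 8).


12


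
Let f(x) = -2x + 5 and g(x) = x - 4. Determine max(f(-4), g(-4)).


f(-4) = 13
g(-4) = -8
max = 13

13


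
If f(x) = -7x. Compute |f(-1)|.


f(-1) = 7
|7| = 7

7


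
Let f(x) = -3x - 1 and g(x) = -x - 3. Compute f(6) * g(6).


f(6) = -19
g(6) = -9
Product = 171

171


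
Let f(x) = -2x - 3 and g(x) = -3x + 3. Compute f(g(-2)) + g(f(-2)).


f(g(-2)) = -21
g(f(-2)) = 0
Sum = -21

-21


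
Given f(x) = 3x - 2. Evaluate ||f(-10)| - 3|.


f(-10) = -32
|-32| = 32
|32 - 3| = 29

29


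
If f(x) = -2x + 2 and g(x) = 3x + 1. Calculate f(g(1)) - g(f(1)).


f(g(1)) = -6
g(f(1)) = 1
Difference = -7

-7


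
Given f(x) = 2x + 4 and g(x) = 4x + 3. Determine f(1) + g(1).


f(1) = 6
g(1) = 7
Sum = 13

13


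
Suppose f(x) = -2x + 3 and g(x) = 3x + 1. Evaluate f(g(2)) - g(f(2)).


f(g(2)) = -11
g(f(2)) = -2
Difference = -9

-9


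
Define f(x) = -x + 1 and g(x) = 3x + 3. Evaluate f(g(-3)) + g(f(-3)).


f(g(-3)) = 7
g(f(-3)) = 15
Sum = 22

22


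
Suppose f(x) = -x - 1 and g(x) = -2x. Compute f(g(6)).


g(6) = -12
f(-12) = 11

11


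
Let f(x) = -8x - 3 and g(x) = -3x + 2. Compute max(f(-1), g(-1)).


5


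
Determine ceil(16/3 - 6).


16/3 = 5.3333
5.3333 - 6 = -0.6667
ceil(-0.6667) = 0

0


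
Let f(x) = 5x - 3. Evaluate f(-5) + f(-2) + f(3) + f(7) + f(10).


50


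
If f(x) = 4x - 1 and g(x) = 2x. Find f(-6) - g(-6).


f(-6) = -25
g(-6) = -12
Difference = -13

-13


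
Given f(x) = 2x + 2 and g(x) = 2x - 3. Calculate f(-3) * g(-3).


f(-3) = -4
g(-3) = -9
Product = 36

36


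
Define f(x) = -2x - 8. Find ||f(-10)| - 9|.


f(-10) = 12
|12| = 12
|12 - 9| = 3

3


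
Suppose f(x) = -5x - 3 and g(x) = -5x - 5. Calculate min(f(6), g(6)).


f(6) = -33
g(6) = -35
min = -35

-35


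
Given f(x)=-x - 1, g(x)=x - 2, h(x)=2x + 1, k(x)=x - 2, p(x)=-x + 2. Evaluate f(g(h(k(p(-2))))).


p(-2) = 4
k(4) = 2
h(2) = 5
g(5) = 3
f(3) = -4

-4


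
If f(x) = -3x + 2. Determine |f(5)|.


f(5) = -13
|-13| = 13

13


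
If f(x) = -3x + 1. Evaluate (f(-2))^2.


f(-2) = 7
(7)^2 = 49

49


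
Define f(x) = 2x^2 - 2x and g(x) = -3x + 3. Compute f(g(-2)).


g(-2) = 9
f(9) = 2*(9)^2 - 2*(9) = 144

144


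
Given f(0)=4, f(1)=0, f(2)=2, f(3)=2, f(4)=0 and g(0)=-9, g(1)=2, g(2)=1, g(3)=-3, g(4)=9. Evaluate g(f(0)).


9


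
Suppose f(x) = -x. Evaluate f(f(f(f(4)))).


4


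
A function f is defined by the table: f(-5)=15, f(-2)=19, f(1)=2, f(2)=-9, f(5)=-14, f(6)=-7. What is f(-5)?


Reading from the table at x = -5

15


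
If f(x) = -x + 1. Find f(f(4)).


f(4) = -3
f(-3) = 4

4


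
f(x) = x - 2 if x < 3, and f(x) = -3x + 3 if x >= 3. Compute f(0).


0 satisfies x < 3
f(0) = -2

-2


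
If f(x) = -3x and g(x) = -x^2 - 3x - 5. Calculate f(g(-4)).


g(-4) = -9
f(-9) = 27

27


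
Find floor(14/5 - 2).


14/5 = 2.8
2.8 - 2 = 0.8
floor(0.8) = 0

0


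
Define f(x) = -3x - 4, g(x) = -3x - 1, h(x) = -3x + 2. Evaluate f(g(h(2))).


h(2) = -4
g(-4) = 11
f(11) = -37

-37


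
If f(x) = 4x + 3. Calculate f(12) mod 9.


f(12) = 51
51 mod 9 = 6

6


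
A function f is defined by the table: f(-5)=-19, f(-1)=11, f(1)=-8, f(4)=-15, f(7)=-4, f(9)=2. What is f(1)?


-8


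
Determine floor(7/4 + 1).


7/4 = 1.75
1.75 + 1 = 2.75
floor(2.75) = 2

2


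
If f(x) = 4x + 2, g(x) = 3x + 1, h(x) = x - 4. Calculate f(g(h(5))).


18


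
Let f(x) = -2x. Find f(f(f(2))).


f(2) = -4
f(-4) = 8
f(8) = -16

-16


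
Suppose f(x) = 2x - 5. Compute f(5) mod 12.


f(5) = 5
5 mod 12 = 5

5


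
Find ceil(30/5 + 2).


30/5 = 6
6 + 2 = 8
ceil(8) = 8

8


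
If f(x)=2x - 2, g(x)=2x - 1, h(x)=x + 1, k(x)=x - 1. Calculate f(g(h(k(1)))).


k(1) = 0
h(0) = 1
g(1) = 1
f(1) = 0

0


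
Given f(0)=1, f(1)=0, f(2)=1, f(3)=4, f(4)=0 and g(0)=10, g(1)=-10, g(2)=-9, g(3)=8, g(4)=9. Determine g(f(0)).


f(0) = 1
g(1) = -10

-10


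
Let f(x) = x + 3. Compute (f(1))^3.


64


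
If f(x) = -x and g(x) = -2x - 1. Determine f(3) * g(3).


f(3) = -3
g(3) = -7
Product = 21

21


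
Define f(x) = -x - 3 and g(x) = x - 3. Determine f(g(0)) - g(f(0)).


f(g(0)) = 0
g(f(0)) = -6
Difference = 6

6


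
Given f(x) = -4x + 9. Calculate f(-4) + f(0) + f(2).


f(-4) = 25
f(0) = 9
f(2) = 1
Sum = 35

35


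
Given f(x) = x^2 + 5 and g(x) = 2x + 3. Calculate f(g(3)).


g(3) = 9
f(9) = 1*(9)^2 + 5 = 86

86


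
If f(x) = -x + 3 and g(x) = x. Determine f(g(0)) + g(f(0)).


f(g(0)) = 3
g(f(0)) = 3
Sum = 6

6


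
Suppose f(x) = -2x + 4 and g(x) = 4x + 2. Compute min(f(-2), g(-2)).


-6


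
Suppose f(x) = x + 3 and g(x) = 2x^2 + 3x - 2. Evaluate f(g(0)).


1


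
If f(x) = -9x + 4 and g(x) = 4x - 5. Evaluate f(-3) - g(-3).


f(-3) = 31
g(-3) = -17
Difference = 48

48


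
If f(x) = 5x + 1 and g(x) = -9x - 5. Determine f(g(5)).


-249


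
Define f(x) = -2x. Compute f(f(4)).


f(4) = -8
f(-8) = 16

16


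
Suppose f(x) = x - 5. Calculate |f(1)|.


f(1) = -4
|-4| = 4

4


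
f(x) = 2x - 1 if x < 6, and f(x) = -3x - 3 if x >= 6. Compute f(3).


3 satisfies x < 6
f(3) = 5

5


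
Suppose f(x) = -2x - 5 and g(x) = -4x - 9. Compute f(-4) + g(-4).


f(-4) = 3
g(-4) = 7
Sum = 10

10


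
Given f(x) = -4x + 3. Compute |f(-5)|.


f(-5) = 23
|23| = 23

23


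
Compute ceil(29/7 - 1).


4


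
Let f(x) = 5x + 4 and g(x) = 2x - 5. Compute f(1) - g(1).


f(1) = 9
g(1) = -3
Difference = 12

12


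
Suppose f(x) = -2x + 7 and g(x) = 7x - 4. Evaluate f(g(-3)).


g(-3) = -25
f(-25) = 57

57


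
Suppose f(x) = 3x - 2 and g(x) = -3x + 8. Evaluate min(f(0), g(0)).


f(0) = -2
g(0) = 8
min = -2

-2


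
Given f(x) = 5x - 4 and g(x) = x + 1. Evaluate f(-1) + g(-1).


f(-1) = -9
g(-1) = 0
Sum = -9

-9


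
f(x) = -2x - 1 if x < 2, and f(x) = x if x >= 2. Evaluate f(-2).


3


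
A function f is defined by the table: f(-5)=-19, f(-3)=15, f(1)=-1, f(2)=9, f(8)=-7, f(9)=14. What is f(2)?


Reading from the table at x = 2

9


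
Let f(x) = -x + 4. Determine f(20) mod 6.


f(20) = -16
-16 mod 6 = 2

2


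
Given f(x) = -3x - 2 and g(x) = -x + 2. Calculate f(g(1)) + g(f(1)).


f(g(1)) = -5
g(f(1)) = 7
Sum = 2

2


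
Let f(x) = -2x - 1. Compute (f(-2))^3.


f(-2) = 3
(3)^3 = 27

27


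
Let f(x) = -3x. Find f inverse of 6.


Solve -3x = 6
x = (6) / (-3) = -2

-2


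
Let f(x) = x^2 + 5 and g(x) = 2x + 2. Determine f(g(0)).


g(0) = 2
f(2) = 1*(2)^2 + 5 = 9

9


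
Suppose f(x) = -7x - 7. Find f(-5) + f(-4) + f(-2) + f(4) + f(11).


f(-5) = 28
f(-4) = 21
f(-2) = 7
f(4) = -35
f(11) = -84
Sum = -63

-63


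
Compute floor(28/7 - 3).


28/7 = 4
4 - 3 = 1
floor(1) = 1

1


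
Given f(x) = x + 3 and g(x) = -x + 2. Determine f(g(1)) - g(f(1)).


f(g(1)) = 4
g(f(1)) = -2
Difference = 6

6


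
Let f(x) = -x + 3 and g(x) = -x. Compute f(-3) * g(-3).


f(-3) = 6
g(-3) = 3
Product = 18

18


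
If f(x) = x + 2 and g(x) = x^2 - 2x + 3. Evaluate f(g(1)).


4


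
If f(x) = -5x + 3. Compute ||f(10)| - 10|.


37


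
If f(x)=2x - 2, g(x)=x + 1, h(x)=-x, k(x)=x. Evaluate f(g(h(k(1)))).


k(1) = 1
h(1) = -1
g(-1) = 0
f(0) = -2

-2


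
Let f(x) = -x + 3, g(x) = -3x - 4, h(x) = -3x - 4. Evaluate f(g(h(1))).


h(1) = -7
g(-7) = 17
f(17) = -14

-14


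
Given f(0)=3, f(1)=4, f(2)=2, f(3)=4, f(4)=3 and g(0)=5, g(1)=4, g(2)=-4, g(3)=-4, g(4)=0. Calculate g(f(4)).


f(4) = 3
g(3) = -4

-4


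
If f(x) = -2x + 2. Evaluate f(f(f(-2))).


22


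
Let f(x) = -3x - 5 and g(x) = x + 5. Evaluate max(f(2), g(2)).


7


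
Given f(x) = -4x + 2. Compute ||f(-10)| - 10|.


f(-10) = 42
|42| = 42
|42 - 10| = 32

32


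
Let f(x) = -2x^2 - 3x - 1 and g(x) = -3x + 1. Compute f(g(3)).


g(3) = -8
f(-8) = (-2)*(-8)^2 - 3*(-8) - 1 = -105

-105


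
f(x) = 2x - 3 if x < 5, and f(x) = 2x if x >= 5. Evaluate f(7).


7 satisfies x >= 5
f(7) = 14

14


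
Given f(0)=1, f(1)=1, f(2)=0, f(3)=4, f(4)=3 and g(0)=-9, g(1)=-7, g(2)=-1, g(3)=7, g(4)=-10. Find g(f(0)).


f(0) = 1
g(1) = -7

-7


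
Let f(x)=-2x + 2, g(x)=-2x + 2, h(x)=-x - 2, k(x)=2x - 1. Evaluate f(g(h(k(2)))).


k(2) = 3
h(3) = -5
g(-5) = 12
f(12) = -22

-22


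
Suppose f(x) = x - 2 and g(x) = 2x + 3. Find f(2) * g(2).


f(2) = 0
g(2) = 7
Product = 0

0


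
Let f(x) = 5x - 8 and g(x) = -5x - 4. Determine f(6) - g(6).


f(6) = 22
g(6) = -34
Difference = 56

56


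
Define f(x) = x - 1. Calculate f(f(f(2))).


f(2) = 1
f(1) = 0
f(0) = -1

-1


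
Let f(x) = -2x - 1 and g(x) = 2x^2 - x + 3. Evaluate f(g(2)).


g(2) = 9
f(9) = -19

-19


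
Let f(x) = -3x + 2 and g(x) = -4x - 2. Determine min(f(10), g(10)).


f(10) = -28
g(10) = -42
min = -42

-42


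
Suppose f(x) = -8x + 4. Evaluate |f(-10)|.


f(-10) = 84
|84| = 84

84


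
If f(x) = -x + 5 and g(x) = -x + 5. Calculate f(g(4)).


g(4) = 1
f(1) = 4

4


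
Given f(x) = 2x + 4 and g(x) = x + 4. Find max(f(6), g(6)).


f(6) = 16
g(6) = 10
max = 16

16


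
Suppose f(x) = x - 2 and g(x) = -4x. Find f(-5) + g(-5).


f(-5) = -7
g(-5) = 20
Sum = 13

13


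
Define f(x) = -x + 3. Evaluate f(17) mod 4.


f(17) = -14
-14 mod 4 = 2

2


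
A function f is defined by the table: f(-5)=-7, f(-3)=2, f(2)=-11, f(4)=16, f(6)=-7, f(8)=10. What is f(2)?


Reading from the table at x = 2

-11


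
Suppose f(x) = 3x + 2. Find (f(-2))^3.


-64


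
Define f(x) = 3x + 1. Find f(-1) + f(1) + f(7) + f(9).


f(-1) = -2
f(1) = 4
f(7) = 22
f(9) = 28
Sum = 52

52


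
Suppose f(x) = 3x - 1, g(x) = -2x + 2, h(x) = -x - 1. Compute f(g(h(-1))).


5


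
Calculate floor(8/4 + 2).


8/4 = 2
2 + 2 = 4
floor(4) = 4

4


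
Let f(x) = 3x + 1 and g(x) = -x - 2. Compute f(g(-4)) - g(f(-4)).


f(g(-4)) = 7
g(f(-4)) = 9
Difference = -2

-2


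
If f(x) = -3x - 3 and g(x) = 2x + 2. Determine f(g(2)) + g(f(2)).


-37


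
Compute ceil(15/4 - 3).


15/4 = 3.75
3.75 - 3 = 0.75
ceil(0.75) = 1

1


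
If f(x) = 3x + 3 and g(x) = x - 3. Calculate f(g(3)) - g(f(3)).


f(g(3)) = 3
g(f(3)) = 9
Difference = -6

-6


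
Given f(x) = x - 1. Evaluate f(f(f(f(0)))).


f(0) = -1
f(-1) = -2
f(-2) = -3
f(-3) = -4

-4


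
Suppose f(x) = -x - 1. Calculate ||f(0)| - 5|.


f(0) = -1
|-1| = 1
|1 - 5| = 4

4


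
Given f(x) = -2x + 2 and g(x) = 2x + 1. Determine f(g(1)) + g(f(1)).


-3


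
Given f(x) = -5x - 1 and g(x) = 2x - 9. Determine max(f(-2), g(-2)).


9


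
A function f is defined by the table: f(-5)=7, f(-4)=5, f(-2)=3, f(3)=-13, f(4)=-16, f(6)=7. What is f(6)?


Reading from the table at x = 6

7


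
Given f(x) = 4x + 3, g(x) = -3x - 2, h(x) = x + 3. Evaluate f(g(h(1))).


h(1) = 4
g(4) = -14
f(-14) = -53

-53


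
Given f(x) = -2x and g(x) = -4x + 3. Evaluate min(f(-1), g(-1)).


f(-1) = 2
g(-1) = 7
min = 2

2


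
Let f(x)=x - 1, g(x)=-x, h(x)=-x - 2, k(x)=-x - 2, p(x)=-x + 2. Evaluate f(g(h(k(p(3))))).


p(3) = -1
k(-1) = -1
h(-1) = -1
g(-1) = 1
f(1) = 0

0


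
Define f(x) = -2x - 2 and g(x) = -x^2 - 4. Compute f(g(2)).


g(2) = -8
f(-8) = 14

14


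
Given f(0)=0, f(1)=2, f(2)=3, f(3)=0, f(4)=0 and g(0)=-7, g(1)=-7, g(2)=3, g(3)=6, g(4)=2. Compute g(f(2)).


f(2) = 3
g(3) = 6

6


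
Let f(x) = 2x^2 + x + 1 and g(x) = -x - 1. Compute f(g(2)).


g(2) = -3
f(-3) = 2*(-3)^2 + 1*(-3) + 1 = 16

16


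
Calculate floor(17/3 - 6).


17/3 = 5.6667
5.6667 - 6 = -0.3333
floor(-0.3333) = -1

-1


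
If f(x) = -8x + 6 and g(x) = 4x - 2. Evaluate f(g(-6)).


g(-6) = -26
f(-26) = 214

214


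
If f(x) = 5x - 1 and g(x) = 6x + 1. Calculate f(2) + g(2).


f(2) = 9
g(2) = 13
Sum = 22

22


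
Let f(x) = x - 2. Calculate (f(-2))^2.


f(-2) = -4
(-4)^2 = 16

16


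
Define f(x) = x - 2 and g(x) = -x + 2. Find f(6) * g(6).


f(6) = 4
g(6) = -4
Product = -16

-16


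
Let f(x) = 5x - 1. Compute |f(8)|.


39


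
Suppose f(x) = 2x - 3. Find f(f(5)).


f(5) = 7
f(7) = 11

11


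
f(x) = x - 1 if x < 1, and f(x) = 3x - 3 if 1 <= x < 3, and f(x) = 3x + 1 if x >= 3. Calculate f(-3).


-3 satisfies x < 1
f(-3) = -4

-4


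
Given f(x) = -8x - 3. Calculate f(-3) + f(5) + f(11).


f(-3) = 21
f(5) = -43
f(11) = -91
Sum = -113

-113


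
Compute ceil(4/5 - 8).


4/5 = 0.8
0.8 - 8 = -7.2
ceil(-7.2) = -7

-7


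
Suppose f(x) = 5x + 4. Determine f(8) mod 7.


f(8) = 44
44 mod 7 = 2

2


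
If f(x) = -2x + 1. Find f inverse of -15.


8


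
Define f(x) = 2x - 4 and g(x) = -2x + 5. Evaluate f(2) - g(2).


f(2) = 0
g(2) = 1
Difference = -1

-1


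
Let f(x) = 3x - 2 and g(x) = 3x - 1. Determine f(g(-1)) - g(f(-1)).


f(g(-1)) = -14
g(f(-1)) = -16
Difference = 2

2


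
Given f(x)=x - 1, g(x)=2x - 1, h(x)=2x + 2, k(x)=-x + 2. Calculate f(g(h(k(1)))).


k(1) = 1
h(1) = 4
g(4) = 7
f(7) = 6

6


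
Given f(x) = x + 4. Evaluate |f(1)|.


f(1) = 5
|5| = 5

5


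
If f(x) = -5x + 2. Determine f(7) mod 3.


f(7) = -33
-33 mod 3 = 0

0


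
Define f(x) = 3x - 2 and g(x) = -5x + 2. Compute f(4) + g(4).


f(4) = 10
g(4) = -18
Sum = -8

-8


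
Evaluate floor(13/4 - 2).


13/4 = 3.25
3.25 - 2 = 1.25
floor(1.25) = 1

1


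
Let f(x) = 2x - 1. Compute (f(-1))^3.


f(-1) = -3
(-3)^3 = -27

-27


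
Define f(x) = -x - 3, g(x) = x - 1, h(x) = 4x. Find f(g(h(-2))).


h(-2) = -8
g(-8) = -9
f(-9) = 6

6


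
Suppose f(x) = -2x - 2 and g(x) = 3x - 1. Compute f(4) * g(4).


f(4) = -10
g(4) = 11
Product = -110

-110


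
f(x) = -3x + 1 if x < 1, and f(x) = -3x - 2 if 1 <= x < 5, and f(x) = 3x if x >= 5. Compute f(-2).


7


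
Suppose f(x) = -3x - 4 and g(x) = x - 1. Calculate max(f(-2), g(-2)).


f(-2) = 2
g(-2) = -3
max = 2

2


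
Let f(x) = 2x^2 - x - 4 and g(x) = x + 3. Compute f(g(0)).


g(0) = 3
f(3) = 2*(3)^2 - 1*(3) - 4 = 11

11


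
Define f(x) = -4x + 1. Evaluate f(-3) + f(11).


f(-3) = 13
f(11) = -43
Sum = -30

-30


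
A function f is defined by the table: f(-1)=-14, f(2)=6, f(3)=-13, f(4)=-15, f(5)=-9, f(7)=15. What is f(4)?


Reading from the table at x = 4

-15


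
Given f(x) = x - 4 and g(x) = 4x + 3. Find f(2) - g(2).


f(2) = -2
g(2) = 11
Difference = -13

-13


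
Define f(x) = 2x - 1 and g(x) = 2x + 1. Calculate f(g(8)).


g(8) = 17
f(17) = 33

33


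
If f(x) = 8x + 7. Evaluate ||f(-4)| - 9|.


f(-4) = -25
|-25| = 25
|25 - 9| = 16

16


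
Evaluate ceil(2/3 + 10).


2/3 = 0.6667
0.6667 + 10 = 10.6667
ceil(10.6667) = 11

11


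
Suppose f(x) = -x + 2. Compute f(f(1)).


f(1) = 1
f(1) = 1

1


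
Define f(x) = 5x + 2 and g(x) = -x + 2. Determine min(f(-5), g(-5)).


f(-5) = -23
g(-5) = 7
min = -23

-23


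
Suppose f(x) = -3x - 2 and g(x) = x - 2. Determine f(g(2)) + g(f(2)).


-12


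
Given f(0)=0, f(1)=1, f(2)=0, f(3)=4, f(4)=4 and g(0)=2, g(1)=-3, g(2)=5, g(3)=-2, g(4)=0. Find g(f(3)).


f(3) = 4
g(4) = 0

0


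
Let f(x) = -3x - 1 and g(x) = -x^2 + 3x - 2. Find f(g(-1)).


g(-1) = -6
f(-6) = 17

17


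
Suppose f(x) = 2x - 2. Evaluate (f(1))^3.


f(1) = 0
(0)^3 = 0

0


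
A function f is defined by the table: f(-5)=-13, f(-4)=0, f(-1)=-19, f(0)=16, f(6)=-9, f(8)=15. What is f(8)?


15


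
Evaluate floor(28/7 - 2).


28/7 = 4
4 - 2 = 2
floor(2) = 2

2


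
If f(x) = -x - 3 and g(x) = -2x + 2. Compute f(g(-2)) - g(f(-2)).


f(g(-2)) = -9
g(f(-2)) = 4
Difference = -13

-13


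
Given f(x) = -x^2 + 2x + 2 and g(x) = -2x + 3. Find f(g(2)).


g(2) = -1
f(-1) = (-1)*(-1)^2 + 2*(-1) + 2 = -1

-1


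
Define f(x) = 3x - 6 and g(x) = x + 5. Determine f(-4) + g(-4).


f(-4) = -18
g(-4) = 1
Sum = -17

-17


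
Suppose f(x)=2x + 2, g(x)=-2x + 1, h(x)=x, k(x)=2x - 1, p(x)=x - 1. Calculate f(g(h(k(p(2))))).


p(2) = 1
k(1) = 1
h(1) = 1
g(1) = -1
f(-1) = 0

0


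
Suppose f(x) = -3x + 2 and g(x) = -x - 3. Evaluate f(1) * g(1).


4


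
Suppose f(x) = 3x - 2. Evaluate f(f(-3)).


f(-3) = -11
f(-11) = -35

-35


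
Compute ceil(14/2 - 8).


14/2 = 7
7 - 8 = -1
ceil(-1) = -1

-1


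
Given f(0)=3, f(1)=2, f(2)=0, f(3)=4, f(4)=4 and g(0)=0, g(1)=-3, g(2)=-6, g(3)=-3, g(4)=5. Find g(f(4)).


f(4) = 4
g(4) = 5

5


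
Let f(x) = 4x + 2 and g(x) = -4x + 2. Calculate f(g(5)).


g(5) = -18
f(-18) = -70

-70


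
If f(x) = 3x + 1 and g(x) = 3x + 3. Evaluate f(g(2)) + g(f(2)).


f(g(2)) = 28
g(f(2)) = 24
Sum = 52

52


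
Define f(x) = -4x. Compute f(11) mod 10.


f(11) = -44
-44 mod 10 = 6

6


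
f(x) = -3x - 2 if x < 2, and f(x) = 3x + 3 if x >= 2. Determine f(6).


6 satisfies x >= 2
f(6) = 21

21


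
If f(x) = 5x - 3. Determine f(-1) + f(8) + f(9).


f(-1) = -8
f(8) = 37
f(9) = 42
Sum = 71

71


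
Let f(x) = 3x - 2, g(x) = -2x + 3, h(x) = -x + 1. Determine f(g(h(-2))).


h(-2) = 3
g(3) = -3
f(-3) = -11

-11


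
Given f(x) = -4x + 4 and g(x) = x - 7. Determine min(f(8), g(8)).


f(8) = -28
g(8) = 1
min = -28

-28


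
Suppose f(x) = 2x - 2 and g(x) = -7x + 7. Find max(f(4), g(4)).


f(4) = 6
g(4) = -21
max = 6

6


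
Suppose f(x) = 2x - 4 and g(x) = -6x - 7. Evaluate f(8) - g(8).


f(8) = 12
g(8) = -55
Difference = 67

67


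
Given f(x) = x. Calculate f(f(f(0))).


f(0) = 0
f(0) = 0
f(0) = 0

0


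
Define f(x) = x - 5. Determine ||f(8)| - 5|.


f(8) = 3
|3| = 3
|3 - 5| = 2

2


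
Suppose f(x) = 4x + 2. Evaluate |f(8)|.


f(8) = 34
|34| = 34

34


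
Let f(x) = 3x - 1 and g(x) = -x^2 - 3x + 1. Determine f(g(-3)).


2


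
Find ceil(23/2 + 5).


23/2 = 11.5
11.5 + 5 = 16.5
ceil(16.5) = 17

17


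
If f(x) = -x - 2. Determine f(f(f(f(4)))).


f(4) = -6
f(-6) = 4
f(4) = -6
f(-6) = 4

4


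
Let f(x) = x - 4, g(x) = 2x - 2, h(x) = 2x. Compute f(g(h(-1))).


-10


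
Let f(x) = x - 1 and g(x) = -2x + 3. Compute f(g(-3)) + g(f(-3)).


f(g(-3)) = 8
g(f(-3)) = 11
Sum = 19

19


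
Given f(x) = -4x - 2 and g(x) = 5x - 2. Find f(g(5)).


g(5) = 23
f(23) = -94

-94


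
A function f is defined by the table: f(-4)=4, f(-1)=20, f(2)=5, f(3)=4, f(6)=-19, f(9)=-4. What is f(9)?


Reading from the table at x = 9

-4


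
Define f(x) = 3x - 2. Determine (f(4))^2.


f(4) = 10
(10)^2 = 100

100


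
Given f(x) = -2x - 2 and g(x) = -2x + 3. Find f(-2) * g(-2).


f(-2) = 2
g(-2) = 7
Product = 14

14


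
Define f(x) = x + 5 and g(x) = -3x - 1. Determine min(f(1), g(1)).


f(1) = 6
g(1) = -4
min = -4

-4


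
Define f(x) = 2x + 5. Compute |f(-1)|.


f(-1) = 3
|3| = 3

3


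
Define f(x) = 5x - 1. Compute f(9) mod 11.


0


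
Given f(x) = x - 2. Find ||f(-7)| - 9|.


f(-7) = -9
|-9| = 9
|9 - 9| = 0

0


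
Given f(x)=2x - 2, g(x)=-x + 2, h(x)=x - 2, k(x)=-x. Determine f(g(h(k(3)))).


12


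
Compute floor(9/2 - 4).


9/2 = 4.5
4.5 - 4 = 0.5
floor(0.5) = 0

0


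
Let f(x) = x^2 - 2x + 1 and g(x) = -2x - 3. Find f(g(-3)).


4


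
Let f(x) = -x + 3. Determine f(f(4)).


f(4) = -1
f(-1) = 4

4


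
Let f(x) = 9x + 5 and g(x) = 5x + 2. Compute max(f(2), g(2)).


f(2) = 23
g(2) = 12
max = 23

23


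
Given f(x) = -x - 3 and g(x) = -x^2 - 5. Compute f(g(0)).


g(0) = -5
f(-5) = 2

2


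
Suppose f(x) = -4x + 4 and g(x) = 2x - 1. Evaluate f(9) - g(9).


-49


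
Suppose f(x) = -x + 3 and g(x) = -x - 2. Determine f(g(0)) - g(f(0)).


f(g(0)) = 5
g(f(0)) = -5
Difference = 10

10


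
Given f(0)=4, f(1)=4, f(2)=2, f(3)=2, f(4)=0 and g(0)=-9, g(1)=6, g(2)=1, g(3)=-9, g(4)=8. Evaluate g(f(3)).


f(3) = 2
g(2) = 1

1


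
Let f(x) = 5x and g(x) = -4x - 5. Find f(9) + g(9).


f(9) = 45
g(9) = -41
Sum = 4

4


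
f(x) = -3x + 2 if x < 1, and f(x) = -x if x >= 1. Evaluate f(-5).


-5 satisfies x < 1
f(-5) = 17

17


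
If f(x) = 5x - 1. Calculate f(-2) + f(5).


f(-2) = -11
f(5) = 24
Sum = 13

13


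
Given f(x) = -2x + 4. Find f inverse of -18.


Solve -2x + 4 = -18
x = (-18 - 4) / (-2) = 11

11


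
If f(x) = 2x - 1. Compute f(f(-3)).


f(-3) = -7
f(-7) = -15

-15


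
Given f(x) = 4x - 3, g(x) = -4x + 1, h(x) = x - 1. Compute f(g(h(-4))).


h(-4) = -5
g(-5) = 21
f(21) = 81

81


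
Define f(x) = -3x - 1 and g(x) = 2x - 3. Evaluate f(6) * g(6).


f(6) = -19
g(6) = 9
Product = -171

-171


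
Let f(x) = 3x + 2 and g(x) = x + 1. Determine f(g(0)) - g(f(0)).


f(g(0)) = 5
g(f(0)) = 3
Difference = 2

2


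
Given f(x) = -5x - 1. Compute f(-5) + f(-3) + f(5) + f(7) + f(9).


f(-5) = 24
f(-3) = 14
f(5) = -26
f(7) = -36
f(9) = -46
Sum = -70

-70


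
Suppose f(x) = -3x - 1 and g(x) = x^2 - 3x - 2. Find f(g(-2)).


-25
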